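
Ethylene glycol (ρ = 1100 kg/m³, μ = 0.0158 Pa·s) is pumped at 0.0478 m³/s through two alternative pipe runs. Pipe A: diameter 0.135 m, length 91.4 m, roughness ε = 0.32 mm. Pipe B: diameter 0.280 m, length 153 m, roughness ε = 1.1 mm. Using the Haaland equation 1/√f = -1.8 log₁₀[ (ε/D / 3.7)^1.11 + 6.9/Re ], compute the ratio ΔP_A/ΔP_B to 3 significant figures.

ΔP_A/ΔP_B ≈ 19.2

Pipe A: V = Q/A = 0.0478/0.01431 = 3.339 m/s; Re = 3.139e+04; ε/D = 0.00237; Haaland → f = 0.0284; ΔP_A = f(L/D)(ρV²/2) = 1.179e+05 Pa.
Pipe B: V = Q/A = 0.0478/0.06158 = 0.7763 m/s; Re = 1.513e+04; ε/D = 0.00393; Haaland → f = 0.03385; ΔP_B = f(L/D)(ρV²/2) = 6131 Pa.
ΔP_A/ΔP_B = 1.179e+05/6131 = 19.2.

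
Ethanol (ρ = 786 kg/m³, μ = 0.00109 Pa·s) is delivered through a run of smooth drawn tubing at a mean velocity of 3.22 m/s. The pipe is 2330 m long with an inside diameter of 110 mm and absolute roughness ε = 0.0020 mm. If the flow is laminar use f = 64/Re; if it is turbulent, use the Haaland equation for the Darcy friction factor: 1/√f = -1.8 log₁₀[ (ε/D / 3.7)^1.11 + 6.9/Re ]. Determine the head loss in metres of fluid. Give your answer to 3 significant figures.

h_f ≈ 167 m

Reynolds number Re = ρVD/μ = 786 · 3.22 · 0.11 / 0.00109 = 2.554e+05.
Re > 4000 → turbulent. Relative roughness ε/D = 2e-06/0.11 = 1.82e-05. Haaland: 1/√f = -1.8 log₁₀[(1.82e-05/3.7)^1.11 + 6.9/2.554e+05] = -1.8 log₁₀[1.28e-06 + 2.7e-05] = 8.187, so f = 0.01492.
Darcy-Weisbach: ΔP = f(L/D)(ρV²/2) = 0.01492·(2330/0.11)·(786·3.22²/2) = 0.01492·2.118e+04·4075 = 1.288e+06 Pa.
Head loss h_f = ΔP/(ρg) = 1.288e+06/(786·9.81) = 167 m.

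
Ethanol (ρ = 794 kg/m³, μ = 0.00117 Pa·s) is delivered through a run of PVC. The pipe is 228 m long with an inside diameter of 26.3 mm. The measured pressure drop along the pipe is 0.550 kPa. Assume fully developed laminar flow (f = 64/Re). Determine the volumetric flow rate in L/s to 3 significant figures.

Q ≈ 0.0242 L/s

For laminar flow, f = 64/Re with Re = ρVD/μ, so Darcy-Weisbach reduces to ΔP = 32μLV/D². Solving for V: V = ΔP·D²/(32μL) = 550·(0.0263)²/(32·0.00117·228) = 0.04457 m/s.
Check: Re = ρVD/μ = 794·0.04457·0.0263/0.00117 = 795.4 < 2300, so the laminar assumption holds.
Q = V·A = 0.04457·(π/4·0.0263²) = 2.421e-05 m³/s = 0.0242 L/s.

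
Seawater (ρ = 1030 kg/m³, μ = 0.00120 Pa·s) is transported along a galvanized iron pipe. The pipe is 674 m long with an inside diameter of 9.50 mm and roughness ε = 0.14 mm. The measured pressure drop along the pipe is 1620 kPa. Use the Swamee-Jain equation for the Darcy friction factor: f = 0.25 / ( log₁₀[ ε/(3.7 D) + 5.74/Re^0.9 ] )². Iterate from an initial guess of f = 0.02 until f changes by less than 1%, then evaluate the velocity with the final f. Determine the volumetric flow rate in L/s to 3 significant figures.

Q ≈ 0.0667 L/s

Rearranging Darcy-Weisbach: V = √(2·ΔP·D/(f·L·ρ)). With ε/D = 0.00014/0.0095 = 0.0147, iterate starting from f = 0.02:
  f = 0.02 → V = √(2·1.62e+06·0.0095/(0.02·674·1030)) = 1.489 m/s; Re = ρVD/μ = 1.214e+04; f → 0.0479
  f = 0.0479 → V = 0.9621 m/s; Re = 7845; f → 0.0499
  f = 0.0499 → V = 0.9426 m/s; Re = 7686; f → 0.05001
Converged (Δf/f < 1%). With the final f = 0.05001: V = √(2·1.62e+06·0.0095/(0.05001·674·1030)) = 0.9416 m/s.
Q = V·A = 0.9416·(π/4·0.0095²) = 6.674e-05 m³/s = 0.0667 L/s.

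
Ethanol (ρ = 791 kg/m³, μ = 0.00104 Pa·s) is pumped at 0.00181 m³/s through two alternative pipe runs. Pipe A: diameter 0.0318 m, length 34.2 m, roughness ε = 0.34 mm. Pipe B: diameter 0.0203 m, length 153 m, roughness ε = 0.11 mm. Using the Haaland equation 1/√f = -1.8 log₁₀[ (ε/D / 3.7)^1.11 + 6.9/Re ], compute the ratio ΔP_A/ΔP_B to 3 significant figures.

ΔP_A/ΔP_B ≈ 0.0294

Pipe A: V = Q/A = 0.00181/0.0007942 = 2.279 m/s; Re = 5.512e+04; ε/D = 0.0107; Haaland → f = 0.03982; ΔP_A = f(L/D)(ρV²/2) = 8.797e+04 Pa.
Pipe B: V = Q/A = 0.00181/0.0003237 = 5.592 m/s; Re = 8.634e+04; ε/D = 0.00542; Haaland → f = 0.03212; ΔP_B = f(L/D)(ρV²/2) = 2.994e+06 Pa.
ΔP_A/ΔP_B = 8.797e+04/2.994e+06 = 0.0294.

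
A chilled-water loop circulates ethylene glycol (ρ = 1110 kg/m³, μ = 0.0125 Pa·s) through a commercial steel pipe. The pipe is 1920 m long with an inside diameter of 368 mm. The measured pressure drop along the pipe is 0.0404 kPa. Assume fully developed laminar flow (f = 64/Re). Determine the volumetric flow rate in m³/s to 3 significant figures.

Q ≈ 7.58×10^-4 m³/s

For laminar flow, f = 64/Re with Re = ρVD/μ, so Darcy-Weisbach reduces to ΔP = 32μLV/D². Solving for V: V = ΔP·D²/(32μL) = 40.4·(0.368)²/(32·0.0125·1920) = 0.007124 m/s.
Check: Re = ρVD/μ = 1110·0.007124·0.368/0.0125 = 232.8 < 2300, so the laminar assumption holds.
Q = V·A = 0.007124·(π/4·0.368²) = 0.0007577 m³/s = 7.58×10^-4 m³/s.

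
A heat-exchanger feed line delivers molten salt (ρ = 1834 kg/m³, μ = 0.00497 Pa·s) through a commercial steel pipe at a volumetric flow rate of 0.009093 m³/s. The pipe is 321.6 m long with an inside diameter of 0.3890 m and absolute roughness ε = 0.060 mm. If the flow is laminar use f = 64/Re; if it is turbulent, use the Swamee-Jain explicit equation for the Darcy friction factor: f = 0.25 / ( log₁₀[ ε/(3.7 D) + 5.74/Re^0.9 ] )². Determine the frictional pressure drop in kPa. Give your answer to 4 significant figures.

Cross-sectional area A = πD²/4 = π(0.389)²/4 = 0.1188 m²; mean velocity V = Q/A = 0.009093/0.1188 = 0.07651 m/s.
Reynolds number Re = ρVD/μ = 1834 · 0.07651 · 0.389 / 0.00497 = 1.098e+04.
Re > 4000 → turbulent. Relative roughness ε/D = 6e-05/0.389 = 0.000154. Swamee-Jain: f = 0.25/(log₁₀[0.000154/3.7 + 5.74/1.098e+04^0.9])² = 0.25/(log₁₀[4.17e-05 + 0.00133])² = 0.25/(-2.864)² = 0.03047.
Darcy-Weisbach: ΔP = f(L/D)(ρV²/2) = 0.03047·(321.6/0.389)·(1834·0.07651²/2) = 0.03047·826.7·5.368 = 135.2 Pa.
ΔP = 135.2 Pa = 0.1352 kPa.

ΔP ≈ 0.1352 kPa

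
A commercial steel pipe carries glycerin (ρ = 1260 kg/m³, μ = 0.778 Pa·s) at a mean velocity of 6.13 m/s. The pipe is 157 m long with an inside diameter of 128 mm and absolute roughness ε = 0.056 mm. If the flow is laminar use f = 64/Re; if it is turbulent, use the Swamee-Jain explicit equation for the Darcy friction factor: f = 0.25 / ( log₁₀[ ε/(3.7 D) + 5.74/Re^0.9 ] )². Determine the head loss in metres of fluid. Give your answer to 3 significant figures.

Reynolds number Re = ρVD/μ = 1260 · 6.13 · 0.128 / 0.778 = 1271.
Re < 2300 → laminar flow, so f = 64/Re = 64/1271 = 0.05036 (the turbulent correlation is not needed).
Darcy-Weisbach: ΔP = f(L/D)(ρV²/2) = 0.05036·(157/0.128)·(1260·6.13²/2) = 0.05036·1227·2.367e+04 = 1.462e+06 Pa.
Head loss h_f = ΔP/(ρg) = 1.462e+06/(1260·9.81) = 118 m.

h_f ≈ 118 m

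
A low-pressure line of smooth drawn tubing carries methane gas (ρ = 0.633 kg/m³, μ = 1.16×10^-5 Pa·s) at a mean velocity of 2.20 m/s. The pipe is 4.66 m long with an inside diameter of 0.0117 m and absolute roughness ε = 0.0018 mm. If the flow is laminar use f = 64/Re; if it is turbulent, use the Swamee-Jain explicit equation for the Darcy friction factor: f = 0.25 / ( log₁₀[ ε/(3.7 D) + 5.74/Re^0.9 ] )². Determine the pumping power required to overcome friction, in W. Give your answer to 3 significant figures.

Reynolds number Re = ρVD/μ = 0.633 · 2.2 · 0.0117 / 1.16e-05 = 1405.
Re < 2300 → laminar flow, so f = 64/Re = 64/1405 = 0.04556 (the turbulent correlation is not needed).
Darcy-Weisbach: ΔP = f(L/D)(ρV²/2) = 0.04556·(4.66/0.0117)·(0.633·2.2²/2) = 0.04556·398.3·1.532 = 27.8 Pa.
Q = V·A = 2.2·0.0001075 = 0.0002365 m³/s.
Pumping power P = QΔP = 0.0002365·27.8 = 0.006576 W = 0.00658 W.

P ≈ 0.00658 W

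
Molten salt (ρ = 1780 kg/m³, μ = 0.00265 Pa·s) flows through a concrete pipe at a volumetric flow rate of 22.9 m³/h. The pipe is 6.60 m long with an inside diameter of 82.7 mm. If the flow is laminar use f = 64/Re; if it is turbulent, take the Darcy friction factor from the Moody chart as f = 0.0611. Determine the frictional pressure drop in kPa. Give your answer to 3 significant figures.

Q = 22.9 m³/h = 22.9/3600 = 0.006361 m³/s.
Cross-sectional area A = πD²/4 = π(0.0827)²/4 = 0.005372 m²; mean velocity V = Q/A = 0.006361/0.005372 = 1.184 m/s.
Reynolds number Re = ρVD/μ = 1780 · 1.184 · 0.0827 / 0.00265 = 6.578e+04.
Re > 4000 → turbulent; use the Moody-chart value f = 0.0611.
Darcy-Weisbach: ΔP = f(L/D)(ρV²/2) = 0.0611·(6.6/0.0827)·(1780·1.184²/2) = 0.0611·79.81·1248 = 6086 Pa.
ΔP = 6086 Pa = 6.09 kPa.

ΔP ≈ 6.09 kPa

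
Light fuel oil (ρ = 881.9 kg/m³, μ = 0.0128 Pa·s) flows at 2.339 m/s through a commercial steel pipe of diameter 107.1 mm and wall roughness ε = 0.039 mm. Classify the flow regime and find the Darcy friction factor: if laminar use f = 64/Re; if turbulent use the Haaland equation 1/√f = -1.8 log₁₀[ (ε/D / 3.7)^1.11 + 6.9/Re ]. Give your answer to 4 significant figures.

Re = ρVD/μ = 881.9·2.339·0.1071/0.0128 = 1.726e+04.
Re > 4000 → turbulent. ε/D = 3.9e-05/0.1071 = 0.000364; Haaland: 1/√f = -1.8 log₁₀[3.57e-05 + 0.0004] = 6.05, so f = 0.02732.

f ≈ 0.02732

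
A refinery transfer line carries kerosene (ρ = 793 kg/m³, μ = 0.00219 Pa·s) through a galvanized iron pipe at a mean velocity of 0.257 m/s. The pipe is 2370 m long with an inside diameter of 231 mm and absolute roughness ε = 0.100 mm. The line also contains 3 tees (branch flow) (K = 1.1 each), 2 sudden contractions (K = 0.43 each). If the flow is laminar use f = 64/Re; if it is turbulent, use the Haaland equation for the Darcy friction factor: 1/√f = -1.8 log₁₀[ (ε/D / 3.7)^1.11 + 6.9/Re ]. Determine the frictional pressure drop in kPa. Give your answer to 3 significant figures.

ΔP ≈ 7.12 kPa

Reynolds number Re = ρVD/μ = 793 · 0.257 · 0.231 / 0.00219 = 2.15e+04.
Re > 4000 → turbulent. Relative roughness ε/D = 0.0001/0.231 = 0.000433. Haaland: 1/√f = -1.8 log₁₀[(0.000433/3.7)^1.11 + 6.9/2.15e+04] = -1.8 log₁₀[4.32e-05 + 0.000321] = 6.19, so f = 0.0261.
Total minor-loss coefficient ΣK = 3·1.1 + 2·0.43 = 4.16.
ΔP = [f·L/D + ΣK]·(ρV²/2) = [0.0261·2370/0.231 + 4.16]·(793·0.257²/2) = [267.8 + 4.16]·26.19 = 7122 Pa.
ΔP = 7122 Pa = 7.12 kPa.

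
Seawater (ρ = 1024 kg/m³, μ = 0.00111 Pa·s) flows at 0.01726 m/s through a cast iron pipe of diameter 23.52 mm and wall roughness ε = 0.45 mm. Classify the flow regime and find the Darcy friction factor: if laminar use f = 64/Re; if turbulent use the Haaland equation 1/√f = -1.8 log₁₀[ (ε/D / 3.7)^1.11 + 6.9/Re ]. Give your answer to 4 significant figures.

f ≈ 0.1709

Re = ρVD/μ = 1024·0.01726·0.02352/0.00111 = 374.5.
Re < 2300 → laminar, so f = 64/Re = 0.1709 (roughness is irrelevant in laminar flow).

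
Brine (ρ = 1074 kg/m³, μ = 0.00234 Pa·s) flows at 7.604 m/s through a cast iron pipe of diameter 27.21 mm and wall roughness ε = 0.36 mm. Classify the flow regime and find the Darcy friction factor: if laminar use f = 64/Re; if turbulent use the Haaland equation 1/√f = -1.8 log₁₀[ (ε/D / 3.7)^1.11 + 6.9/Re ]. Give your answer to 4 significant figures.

Re = ρVD/μ = 1074·7.604·0.02721/0.00234 = 9.496e+04.
Re > 4000 → turbulent. ε/D = 0.00036/0.02721 = 0.0132; Haaland: 1/√f = -1.8 log₁₀[0.00192 + 7.27e-05] = 4.859, so f = 0.04235.

f ≈ 0.04235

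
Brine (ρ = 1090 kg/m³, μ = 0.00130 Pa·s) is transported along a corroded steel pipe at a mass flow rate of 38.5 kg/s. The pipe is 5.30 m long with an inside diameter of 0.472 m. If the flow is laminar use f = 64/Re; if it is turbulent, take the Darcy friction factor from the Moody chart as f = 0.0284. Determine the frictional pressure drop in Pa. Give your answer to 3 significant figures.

A = πD²/4 = π(0.472)²/4 = 0.175 m²; mean velocity V = ṁ/(ρA) = 38.5/(1090 · 0.175) = 0.2019 m/s.
Reynolds number Re = ρVD/μ = 1090 · 0.2019 · 0.472 / 0.0013 = 7.989e+04.
Re > 4000 → turbulent; use the Moody-chart value f = 0.0284.
Darcy-Weisbach: ΔP = f(L/D)(ρV²/2) = 0.0284·(5.3/0.472)·(1090·0.2019²/2) = 0.0284·11.23·22.21 = 7.082 Pa.

ΔP ≈ 7.08 Pa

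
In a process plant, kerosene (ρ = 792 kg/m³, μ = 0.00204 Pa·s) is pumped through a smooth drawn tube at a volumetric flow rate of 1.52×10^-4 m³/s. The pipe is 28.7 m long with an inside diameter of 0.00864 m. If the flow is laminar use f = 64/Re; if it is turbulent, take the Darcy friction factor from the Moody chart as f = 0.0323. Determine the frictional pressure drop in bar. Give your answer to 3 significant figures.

Cross-sectional area A = πD²/4 = π(0.00864)²/4 = 5.863e-05 m²; mean velocity V = Q/A = 0.000152/5.863e-05 = 2.593 m/s.
Reynolds number Re = ρVD/μ = 792 · 2.593 · 0.00864 / 0.00204 = 8696.
Re > 4000 → turbulent; use the Moody-chart value f = 0.0323.
Darcy-Weisbach: ΔP = f(L/D)(ρV²/2) = 0.0323·(28.7/0.00864)·(792·2.593²/2) = 0.0323·3322·2662 = 2.856e+05 Pa.
ΔP = 2.856e+05 Pa = 2.86 bar.

ΔP ≈ 2.86 bar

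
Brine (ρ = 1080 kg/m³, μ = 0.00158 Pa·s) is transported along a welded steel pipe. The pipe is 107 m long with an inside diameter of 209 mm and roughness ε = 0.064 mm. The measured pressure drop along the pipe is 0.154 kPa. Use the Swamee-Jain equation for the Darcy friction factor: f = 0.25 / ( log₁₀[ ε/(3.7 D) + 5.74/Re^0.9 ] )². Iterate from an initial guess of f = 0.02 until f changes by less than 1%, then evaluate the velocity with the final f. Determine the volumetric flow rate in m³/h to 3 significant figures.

Rearranging Darcy-Weisbach: V = √(2·ΔP·D/(f·L·ρ)). With ε/D = 6.4e-05/0.209 = 0.000306, iterate starting from f = 0.02:
  f = 0.02 → V = √(2·154·0.209/(0.02·107·1080)) = 0.1669 m/s; Re = ρVD/μ = 2.384e+04; f → 0.02553
  f = 0.02553 → V = 0.1477 m/s; Re = 2.11e+04; f → 0.02624
  f = 0.02624 → V = 0.1457 m/s; Re = 2.082e+04; f → 0.02632
Converged (Δf/f < 1%). With the final f = 0.02632: V = √(2·154·0.209/(0.02632·107·1080)) = 0.1455 m/s.
Q = V·A = 0.1455·(π/4·0.209²) = 0.004991 m³/s = 18.0 m³/h.

Q ≈ 18.0 m³/h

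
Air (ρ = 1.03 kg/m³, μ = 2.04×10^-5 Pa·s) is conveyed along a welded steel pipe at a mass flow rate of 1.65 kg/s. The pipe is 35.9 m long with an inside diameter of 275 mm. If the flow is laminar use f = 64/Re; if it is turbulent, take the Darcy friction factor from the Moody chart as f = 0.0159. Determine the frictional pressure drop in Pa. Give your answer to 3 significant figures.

ΔP ≈ 778 Pa

A = πD²/4 = π(0.275)²/4 = 0.0594 m²; mean velocity V = ṁ/(ρA) = 1.65/(1.03 · 0.0594) = 26.97 m/s.
Reynolds number Re = ρVD/μ = 1.03 · 26.97 · 0.275 / 2.04e-05 = 3.745e+05.
Re > 4000 → turbulent; use the Moody-chart value f = 0.0159.
Darcy-Weisbach: ΔP = f(L/D)(ρV²/2) = 0.0159·(35.9/0.275)·(1.03·26.97²/2) = 0.0159·130.5·374.6 = 777.6 Pa.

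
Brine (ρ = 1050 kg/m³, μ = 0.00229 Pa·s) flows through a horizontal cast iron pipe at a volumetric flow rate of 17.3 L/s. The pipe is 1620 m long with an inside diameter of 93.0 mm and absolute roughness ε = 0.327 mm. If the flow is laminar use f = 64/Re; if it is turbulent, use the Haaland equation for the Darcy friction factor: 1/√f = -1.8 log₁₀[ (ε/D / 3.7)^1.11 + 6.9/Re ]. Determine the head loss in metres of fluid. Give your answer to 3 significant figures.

Q = 17.3 L/s = 17.3/1000 = 0.0173 m³/s.
Cross-sectional area A = πD²/4 = π(0.093)²/4 = 0.006793 m²; mean velocity V = Q/A = 0.0173/0.006793 = 2.547 m/s.
Reynolds number Re = ρVD/μ = 1050 · 2.547 · 0.093 / 0.00229 = 1.086e+05.
Re > 4000 → turbulent. Relative roughness ε/D = 0.000327/0.093 = 0.00352. Haaland: 1/√f = -1.8 log₁₀[(0.00352/3.7)^1.11 + 6.9/1.086e+05] = -1.8 log₁₀[0.000442 + 6.35e-05] = 5.933, so f = 0.02841.
Darcy-Weisbach: ΔP = f(L/D)(ρV²/2) = 0.02841·(1620/0.093)·(1050·2.547²/2) = 0.02841·1.742e+04·3405 = 1.685e+06 Pa.
Head loss h_f = ΔP/(ρg) = 1.685e+06/(1050·9.81) = 164 m.

h_f ≈ 164 m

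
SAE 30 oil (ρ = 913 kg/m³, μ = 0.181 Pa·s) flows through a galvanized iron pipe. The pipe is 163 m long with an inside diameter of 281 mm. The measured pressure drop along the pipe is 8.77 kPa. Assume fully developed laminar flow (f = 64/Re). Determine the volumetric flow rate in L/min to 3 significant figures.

For laminar flow, f = 64/Re with Re = ρVD/μ, so Darcy-Weisbach reduces to ΔP = 32μLV/D². Solving for V: V = ΔP·D²/(32μL) = 8770·(0.281)²/(32·0.181·163) = 0.7335 m/s.
Check: Re = ρVD/μ = 913·0.7335·0.281/0.181 = 1040 < 2300, so the laminar assumption holds.
Q = V·A = 0.7335·(π/4·0.281²) = 0.04549 m³/s = 2730 L/min.

Q ≈ 2730 L/min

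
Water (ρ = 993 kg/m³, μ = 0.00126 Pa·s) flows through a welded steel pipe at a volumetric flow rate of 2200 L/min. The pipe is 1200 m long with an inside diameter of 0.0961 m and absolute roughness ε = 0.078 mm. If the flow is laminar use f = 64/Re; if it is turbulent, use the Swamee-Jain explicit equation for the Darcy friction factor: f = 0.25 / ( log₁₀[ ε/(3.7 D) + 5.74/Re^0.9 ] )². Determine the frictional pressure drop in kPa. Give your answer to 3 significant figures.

Q = 2200 L/min = 2200/60000 = 0.03667 m³/s.
Cross-sectional area A = πD²/4 = π(0.0961)²/4 = 0.007253 m²; mean velocity V = Q/A = 0.03667/0.007253 = 5.055 m/s.
Reynolds number Re = ρVD/μ = 993 · 5.055 · 0.0961 / 0.00126 = 3.829e+05.
Re > 4000 → turbulent. Relative roughness ε/D = 7.8e-05/0.0961 = 0.000812. Swamee-Jain: f = 0.25/(log₁₀[0.000812/3.7 + 5.74/3.829e+05^0.9])² = 0.25/(log₁₀[0.000219 + 5.42e-05])² = 0.25/(-3.563)² = 0.01969.
Darcy-Weisbach: ΔP = f(L/D)(ρV²/2) = 0.01969·(1200/0.0961)·(993·5.055²/2) = 0.01969·1.249e+04·1.269e+04 = 3.12e+06 Pa.
ΔP = 3.12e+06 Pa = 3120 kPa.

ΔP ≈ 3120 kPa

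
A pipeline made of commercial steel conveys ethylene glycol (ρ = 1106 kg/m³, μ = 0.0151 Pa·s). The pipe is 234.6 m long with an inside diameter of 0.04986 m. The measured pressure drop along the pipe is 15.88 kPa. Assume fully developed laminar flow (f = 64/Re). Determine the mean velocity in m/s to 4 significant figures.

V ≈ 0.3483 m/s

For laminar flow, f = 64/Re with Re = ρVD/μ, so Darcy-Weisbach reduces to ΔP = 32μLV/D². Solving for V: V = ΔP·D²/(32μL) = 1.588e+04·(0.04986)²/(32·0.0151·234.6) = 0.3483 m/s.
Check: Re = ρVD/μ = 1106·0.3483·0.04986/0.0151 = 1272 < 2300, so the laminar assumption holds.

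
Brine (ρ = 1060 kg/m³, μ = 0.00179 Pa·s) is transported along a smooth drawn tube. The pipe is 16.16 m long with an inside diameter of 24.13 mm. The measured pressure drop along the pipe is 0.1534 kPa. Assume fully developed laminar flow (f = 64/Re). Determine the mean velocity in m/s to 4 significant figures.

For laminar flow, f = 64/Re with Re = ρVD/μ, so Darcy-Weisbach reduces to ΔP = 32μLV/D². Solving for V: V = ΔP·D²/(32μL) = 153.4·(0.02413)²/(32·0.00179·16.16) = 0.09649 m/s.
Check: Re = ρVD/μ = 1060·0.09649·0.02413/0.00179 = 1379 < 2300, so the laminar assumption holds.

V ≈ 0.09649 m/s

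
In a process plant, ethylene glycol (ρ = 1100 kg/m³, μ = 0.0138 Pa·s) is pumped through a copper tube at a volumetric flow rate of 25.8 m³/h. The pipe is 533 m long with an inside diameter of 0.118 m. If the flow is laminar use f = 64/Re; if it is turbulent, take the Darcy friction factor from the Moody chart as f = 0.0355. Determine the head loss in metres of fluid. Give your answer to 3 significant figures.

h_f ≈ 3.51 m

Q = 25.8 m³/h = 25.8/3600 = 0.007167 m³/s.
Cross-sectional area A = πD²/4 = π(0.118)²/4 = 0.01094 m²; mean velocity V = Q/A = 0.007167/0.01094 = 0.6553 m/s.
Reynolds number Re = ρVD/μ = 1100 · 0.6553 · 0.118 / 0.0138 = 6164.
Re > 4000 → turbulent; use the Moody-chart value f = 0.0355.
Darcy-Weisbach: ΔP = f(L/D)(ρV²/2) = 0.0355·(533/0.118)·(1100·0.6553²/2) = 0.0355·4517·236.2 = 3.788e+04 Pa.
Head loss h_f = ΔP/(ρg) = 3.788e+04/(1100·9.81) = 3.51 m.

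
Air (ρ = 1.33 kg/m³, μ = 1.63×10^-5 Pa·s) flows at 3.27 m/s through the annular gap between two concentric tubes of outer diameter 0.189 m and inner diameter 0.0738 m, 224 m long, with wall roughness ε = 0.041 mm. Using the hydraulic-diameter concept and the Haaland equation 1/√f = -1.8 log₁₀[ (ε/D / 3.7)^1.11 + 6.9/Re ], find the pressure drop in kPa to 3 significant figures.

ΔP ≈ 0.332 kPa

Hydraulic diameter D_h = 4A/P = D_o - D_i = 0.189 - 0.0738 = 0.1152 m.
Re = ρVD_h/μ = 1.33·3.27·0.1152/1.63e-05 = 3.074e+04.
ε/D_h = 4.1e-05/0.1152 = 0.000356; Haaland gives 1/√f = -1.8 log₁₀[3.48e-05+0.000224] = 6.455, so f = 0.024.
ΔP = f(L/D_h)(ρV²/2) = 0.024·224/0.1152·7.111 = 331.8 Pa.
ΔP = 0.332 kPa.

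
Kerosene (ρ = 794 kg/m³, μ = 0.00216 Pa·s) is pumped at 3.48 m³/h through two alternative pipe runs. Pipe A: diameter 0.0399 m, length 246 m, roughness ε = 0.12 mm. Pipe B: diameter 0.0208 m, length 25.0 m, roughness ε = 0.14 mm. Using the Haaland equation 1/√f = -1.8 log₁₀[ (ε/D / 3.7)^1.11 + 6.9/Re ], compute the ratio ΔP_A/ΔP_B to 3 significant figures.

ΔP_A/ΔP_B ≈ 0.355

Pipe A: V = Q/A = 0.0009667/0.00125 = 0.7731 m/s; Re = 1.134e+04; ε/D = 0.00301; Haaland → f = 0.0341; ΔP_A = f(L/D)(ρV²/2) = 4.988e+04 Pa.
Pipe B: V = Q/A = 0.0009667/0.0003398 = 2.845 m/s; Re = 2.175e+04; ε/D = 0.00673; Haaland → f = 0.03641; ΔP_B = f(L/D)(ρV²/2) = 1.406e+05 Pa.
ΔP_A/ΔP_B = 4.988e+04/1.406e+05 = 0.355.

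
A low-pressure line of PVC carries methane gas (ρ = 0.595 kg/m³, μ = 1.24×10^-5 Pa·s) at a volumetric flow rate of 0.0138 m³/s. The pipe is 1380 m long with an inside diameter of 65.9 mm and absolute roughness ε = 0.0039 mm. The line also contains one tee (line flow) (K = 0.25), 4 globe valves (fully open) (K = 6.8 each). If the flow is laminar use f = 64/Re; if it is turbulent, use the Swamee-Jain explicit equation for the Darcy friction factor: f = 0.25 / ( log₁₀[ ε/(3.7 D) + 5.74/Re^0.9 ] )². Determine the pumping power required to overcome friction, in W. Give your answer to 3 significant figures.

Cross-sectional area A = πD²/4 = π(0.0659)²/4 = 0.003411 m²; mean velocity V = Q/A = 0.0138/0.003411 = 4.046 m/s.
Reynolds number Re = ρVD/μ = 0.595 · 4.046 · 0.0659 / 1.24e-05 = 1.279e+04.
Re > 4000 → turbulent. Relative roughness ε/D = 3.9e-06/0.0659 = 5.92e-05. Swamee-Jain: f = 0.25/(log₁₀[5.92e-05/3.7 + 5.74/1.279e+04^0.9])² = 0.25/(log₁₀[1.6e-05 + 0.00116])² = 0.25/(-2.931)² = 0.02909.
Total minor-loss coefficient ΣK = 1·0.25 + 4·6.8 = 27.4.
ΔP = [f·L/D + ΣK]·(ρV²/2) = [0.02909·1380/0.0659 + 27.4]·(0.595·4.046²/2) = [609.2 + 27.4]·4.87 = 3101 Pa.
Pumping power P = QΔP = 0.0138·3101 = 42.79 W = 42.8 W.

P ≈ 42.8 W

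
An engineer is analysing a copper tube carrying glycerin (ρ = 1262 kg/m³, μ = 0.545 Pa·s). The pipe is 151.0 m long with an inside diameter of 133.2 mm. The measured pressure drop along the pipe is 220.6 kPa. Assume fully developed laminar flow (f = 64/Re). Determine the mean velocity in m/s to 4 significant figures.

For laminar flow, f = 64/Re with Re = ρVD/μ, so Darcy-Weisbach reduces to ΔP = 32μLV/D². Solving for V: V = ΔP·D²/(32μL) = 2.206e+05·(0.1332)²/(32·0.545·151) = 1.486 m/s.
Check: Re = ρVD/μ = 1262·1.486·0.1332/0.545 = 458.4 < 2300, so the laminar assumption holds.

V ≈ 1.486 m/s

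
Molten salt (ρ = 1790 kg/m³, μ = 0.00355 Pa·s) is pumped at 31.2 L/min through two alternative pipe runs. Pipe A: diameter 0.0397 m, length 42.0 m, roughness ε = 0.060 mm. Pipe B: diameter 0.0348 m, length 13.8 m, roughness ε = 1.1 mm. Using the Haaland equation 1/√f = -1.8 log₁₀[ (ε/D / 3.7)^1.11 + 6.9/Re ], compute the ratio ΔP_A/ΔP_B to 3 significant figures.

ΔP_A/ΔP_B ≈ 0.875

Pipe A: V = Q/A = 0.00052/0.001238 = 0.4201 m/s; Re = 8409; ε/D = 0.00151; Haaland → f = 0.03423; ΔP_A = f(L/D)(ρV²/2) = 5720 Pa.
Pipe B: V = Q/A = 0.00052/0.0009511 = 0.5467 m/s; Re = 9593; ε/D = 0.0316; Haaland → f = 0.06161; ΔP_B = f(L/D)(ρV²/2) = 6536 Pa.
ΔP_A/ΔP_B = 5720/6536 = 0.875.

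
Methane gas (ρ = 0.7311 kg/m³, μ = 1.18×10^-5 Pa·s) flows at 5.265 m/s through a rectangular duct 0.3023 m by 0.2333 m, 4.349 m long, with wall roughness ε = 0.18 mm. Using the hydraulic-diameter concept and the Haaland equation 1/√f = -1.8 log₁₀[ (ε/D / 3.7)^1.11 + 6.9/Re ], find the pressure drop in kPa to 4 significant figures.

ΔP ≈ 0.003543 kPa

Hydraulic diameter D_h = 4A/P = 4·(0.3023·0.2333)/(2·(0.3023+0.2333)) = 0.2821/1.071 = 0.2634 m.
Re = ρVD_h/μ = 0.7311·5.265·0.2634/1.18e-05 = 8.591e+04.
ε/D_h = 0.00018/0.2634 = 0.000683; Haaland gives 1/√f = -1.8 log₁₀[7.18e-05+8.03e-05] = 6.872, so f = 0.02117.
ΔP = f(L/D_h)(ρV²/2) = 0.02117·4.349/0.2634·10.13 = 3.543 Pa.
ΔP = 0.003543 kPa.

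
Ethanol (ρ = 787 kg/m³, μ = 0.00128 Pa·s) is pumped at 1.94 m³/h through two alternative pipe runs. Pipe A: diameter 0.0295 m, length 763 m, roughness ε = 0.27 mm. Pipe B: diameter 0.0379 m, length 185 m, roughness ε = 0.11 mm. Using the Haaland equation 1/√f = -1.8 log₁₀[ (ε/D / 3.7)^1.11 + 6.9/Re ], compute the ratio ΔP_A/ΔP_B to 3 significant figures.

ΔP_A/ΔP_B ≈ 17.2

Pipe A: V = Q/A = 0.0005389/0.0006835 = 0.7884 m/s; Re = 1.43e+04; ε/D = 0.00915; Haaland → f = 0.04068; ΔP_A = f(L/D)(ρV²/2) = 2.574e+05 Pa.
Pipe B: V = Q/A = 0.0005389/0.001128 = 0.4777 m/s; Re = 1.113e+04; ε/D = 0.0029; Haaland → f = 0.03406; ΔP_B = f(L/D)(ρV²/2) = 1.493e+04 Pa.
ΔP_A/ΔP_B = 2.574e+05/1.493e+04 = 17.2.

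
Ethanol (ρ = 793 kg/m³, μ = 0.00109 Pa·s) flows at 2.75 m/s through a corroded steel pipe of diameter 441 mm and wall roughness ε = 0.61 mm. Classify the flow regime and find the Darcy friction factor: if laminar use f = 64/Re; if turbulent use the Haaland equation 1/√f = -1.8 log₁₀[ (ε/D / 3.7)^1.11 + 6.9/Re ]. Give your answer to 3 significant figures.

f ≈ 0.0216

Re = ρVD/μ = 793·2.75·0.441/0.00109 = 8.823e+05.
Re > 4000 → turbulent. ε/D = 0.00061/0.441 = 0.00138; Haaland: 1/√f = -1.8 log₁₀[0.000157 + 7.82e-06] = 6.81, so f = 0.02156.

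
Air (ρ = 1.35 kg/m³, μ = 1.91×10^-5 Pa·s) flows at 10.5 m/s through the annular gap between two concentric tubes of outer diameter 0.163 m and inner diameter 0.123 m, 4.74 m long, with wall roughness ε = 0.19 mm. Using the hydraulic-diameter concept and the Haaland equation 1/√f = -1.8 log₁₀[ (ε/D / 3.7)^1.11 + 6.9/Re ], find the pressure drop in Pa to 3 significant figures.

Hydraulic diameter D_h = 4A/P = D_o - D_i = 0.163 - 0.123 = 0.04 m.
Re = ρVD_h/μ = 1.35·10.5·0.04/1.91e-05 = 2.969e+04.
ε/D_h = 0.00019/0.04 = 0.00475; Haaland gives 1/√f = -1.8 log₁₀[0.000617+0.000232] = 5.527, so f = 0.03273.
ΔP = f(L/D_h)(ρV²/2) = 0.03273·4.74/0.04·74.42 = 288.6 Pa.

ΔP ≈ 289 Pa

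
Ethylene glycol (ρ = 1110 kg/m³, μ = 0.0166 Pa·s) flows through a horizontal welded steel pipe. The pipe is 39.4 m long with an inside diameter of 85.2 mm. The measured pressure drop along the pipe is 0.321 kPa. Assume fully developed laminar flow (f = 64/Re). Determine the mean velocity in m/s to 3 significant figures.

For laminar flow, f = 64/Re with Re = ρVD/μ, so Darcy-Weisbach reduces to ΔP = 32μLV/D². Solving for V: V = ΔP·D²/(32μL) = 321·(0.0852)²/(32·0.0166·39.4) = 0.1113 m/s.
Check: Re = ρVD/μ = 1110·0.1113·0.0852/0.0166 = 634.3 < 2300, so the laminar assumption holds.

V ≈ 0.111 m/s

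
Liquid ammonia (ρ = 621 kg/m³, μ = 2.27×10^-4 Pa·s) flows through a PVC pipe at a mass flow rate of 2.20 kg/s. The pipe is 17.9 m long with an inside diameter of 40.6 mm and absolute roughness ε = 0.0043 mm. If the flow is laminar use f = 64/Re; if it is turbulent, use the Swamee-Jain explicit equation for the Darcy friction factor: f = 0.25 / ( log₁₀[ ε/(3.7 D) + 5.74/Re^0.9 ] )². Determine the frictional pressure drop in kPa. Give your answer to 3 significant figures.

ΔP ≈ 15.9 kPa

A = πD²/4 = π(0.0406)²/4 = 0.001295 m²; mean velocity V = ṁ/(ρA) = 2.2/(621 · 0.001295) = 2.736 m/s.
Reynolds number Re = ρVD/μ = 621 · 2.736 · 0.0406 / 0.000227 = 3.039e+05.
Re > 4000 → turbulent. Relative roughness ε/D = 4.3e-06/0.0406 = 0.000106. Swamee-Jain: f = 0.25/(log₁₀[0.000106/3.7 + 5.74/3.039e+05^0.9])² = 0.25/(log₁₀[2.86e-05 + 6.67e-05])² = 0.25/(-4.021)² = 0.01547.
Darcy-Weisbach: ΔP = f(L/D)(ρV²/2) = 0.01547·(17.9/0.0406)·(621·2.736²/2) = 0.01547·440.9·2325 = 1.585e+04 Pa.
ΔP = 1.585e+04 Pa = 15.9 kPa.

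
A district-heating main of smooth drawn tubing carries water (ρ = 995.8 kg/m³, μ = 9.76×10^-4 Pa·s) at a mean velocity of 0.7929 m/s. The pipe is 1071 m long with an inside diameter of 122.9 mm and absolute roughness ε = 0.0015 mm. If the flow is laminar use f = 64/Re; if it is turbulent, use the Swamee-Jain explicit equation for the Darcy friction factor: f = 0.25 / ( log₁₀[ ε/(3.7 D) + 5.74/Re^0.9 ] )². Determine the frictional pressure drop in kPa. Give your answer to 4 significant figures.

Reynolds number Re = ρVD/μ = 995.8 · 0.7929 · 0.1229 / 0.000976 = 9.942e+04.
Re > 4000 → turbulent. Relative roughness ε/D = 1.5e-06/0.1229 = 1.22e-05. Swamee-Jain: f = 0.25/(log₁₀[1.22e-05/3.7 + 5.74/9.942e+04^0.9])² = 0.25/(log₁₀[3.3e-06 + 0.000182])² = 0.25/(-3.731)² = 0.01796.
Darcy-Weisbach: ΔP = f(L/D)(ρV²/2) = 0.01796·(1071/0.1229)·(995.8·0.7929²/2) = 0.01796·8714·313 = 4.899e+04 Pa.
ΔP = 4.899e+04 Pa = 48.99 kPa.

ΔP ≈ 48.99 kPa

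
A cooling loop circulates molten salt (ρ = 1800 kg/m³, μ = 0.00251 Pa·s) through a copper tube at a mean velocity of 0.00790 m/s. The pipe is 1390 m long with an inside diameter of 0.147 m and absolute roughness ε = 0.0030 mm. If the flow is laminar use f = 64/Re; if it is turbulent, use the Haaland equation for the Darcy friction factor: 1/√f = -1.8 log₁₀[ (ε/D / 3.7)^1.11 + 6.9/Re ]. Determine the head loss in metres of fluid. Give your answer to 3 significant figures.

Reynolds number Re = ρVD/μ = 1800 · 0.0079 · 0.147 / 0.00251 = 832.8.
Re < 2300 → laminar flow, so f = 64/Re = 64/832.8 = 0.07685 (the turbulent correlation is not needed).
Darcy-Weisbach: ΔP = f(L/D)(ρV²/2) = 0.07685·(1390/0.147)·(1800·0.0079²/2) = 0.07685·9456·0.05617 = 40.82 Pa.
Head loss h_f = ΔP/(ρg) = 40.82/(1800·9.81) = 0.00231 m.

h_f ≈ 0.00231 m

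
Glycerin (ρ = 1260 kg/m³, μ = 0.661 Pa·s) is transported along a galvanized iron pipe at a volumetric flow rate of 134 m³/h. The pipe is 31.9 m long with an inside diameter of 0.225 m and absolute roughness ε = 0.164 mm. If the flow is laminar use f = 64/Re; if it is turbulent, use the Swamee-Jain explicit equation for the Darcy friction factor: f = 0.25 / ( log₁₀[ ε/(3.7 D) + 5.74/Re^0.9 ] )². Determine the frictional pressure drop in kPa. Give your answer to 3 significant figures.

ΔP ≈ 12.5 kPa

Q = 134 m³/h = 134/3600 = 0.03722 m³/s.
Cross-sectional area A = πD²/4 = π(0.225)²/4 = 0.03976 m²; mean velocity V = Q/A = 0.03722/0.03976 = 0.9362 m/s.
Reynolds number Re = ρVD/μ = 1260 · 0.9362 · 0.225 / 0.661 = 401.5.
Re < 2300 → laminar flow, so f = 64/Re = 64/401.5 = 0.1594 (the turbulent correlation is not needed).
Darcy-Weisbach: ΔP = f(L/D)(ρV²/2) = 0.1594·(31.9/0.225)·(1260·0.9362²/2) = 0.1594·141.8·552.1 = 1.248e+04 Pa.
ΔP = 1.248e+04 Pa = 12.5 kPa.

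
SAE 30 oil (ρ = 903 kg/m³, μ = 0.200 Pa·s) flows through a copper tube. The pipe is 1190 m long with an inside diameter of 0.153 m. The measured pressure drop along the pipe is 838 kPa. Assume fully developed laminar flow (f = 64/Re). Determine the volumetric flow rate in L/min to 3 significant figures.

Q ≈ 2840 L/min

For laminar flow, f = 64/Re with Re = ρVD/μ, so Darcy-Weisbach reduces to ΔP = 32μLV/D². Solving for V: V = ΔP·D²/(32μL) = 8.38e+05·(0.153)²/(32·0.2·1190) = 2.576 m/s.
Check: Re = ρVD/μ = 903·2.576·0.153/0.2 = 1779 < 2300, so the laminar assumption holds.
Q = V·A = 2.576·(π/4·0.153²) = 0.04736 m³/s = 2840 L/min.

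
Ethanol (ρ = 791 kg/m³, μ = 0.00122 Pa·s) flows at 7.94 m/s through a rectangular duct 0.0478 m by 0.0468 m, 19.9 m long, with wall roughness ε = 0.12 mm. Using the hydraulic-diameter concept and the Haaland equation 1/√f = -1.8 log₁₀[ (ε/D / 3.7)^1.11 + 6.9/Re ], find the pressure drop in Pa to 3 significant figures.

ΔP ≈ 268000 Pa

Hydraulic diameter D_h = 4A/P = 4·(0.0478·0.0468)/(2·(0.0478+0.0468)) = 0.008948/0.1892 = 0.04729 m.
Re = ρVD_h/μ = 791·7.94·0.04729/0.00122 = 2.435e+05.
ε/D_h = 0.00012/0.04729 = 0.00254; Haaland gives 1/√f = -1.8 log₁₀[0.000308+2.83e-05] = 6.252, so f = 0.02558.
ΔP = f(L/D_h)(ρV²/2) = 0.02558·19.9/0.04729·2.493e+04 = 2.684e+05 Pa.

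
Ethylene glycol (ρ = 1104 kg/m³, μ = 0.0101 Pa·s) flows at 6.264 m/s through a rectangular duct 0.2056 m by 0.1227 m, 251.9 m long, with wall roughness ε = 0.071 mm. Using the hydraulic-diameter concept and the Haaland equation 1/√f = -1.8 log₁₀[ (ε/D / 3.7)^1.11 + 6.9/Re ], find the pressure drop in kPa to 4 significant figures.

ΔP ≈ 702.0 kPa

Hydraulic diameter D_h = 4A/P = 4·(0.2056·0.1227)/(2·(0.2056+0.1227)) = 0.1009/0.6566 = 0.1537 m.
Re = ρVD_h/μ = 1104·6.264·0.1537/0.0101 = 1.052e+05.
ε/D_h = 7.1e-05/0.1537 = 0.000462; Haaland gives 1/√f = -1.8 log₁₀[4.65e-05+6.56e-05] = 7.111, so f = 0.01977.
ΔP = f(L/D_h)(ρV²/2) = 0.01977·251.9/0.1537·2.166e+04 = 7.02e+05 Pa.
ΔP = 702.0 kPa.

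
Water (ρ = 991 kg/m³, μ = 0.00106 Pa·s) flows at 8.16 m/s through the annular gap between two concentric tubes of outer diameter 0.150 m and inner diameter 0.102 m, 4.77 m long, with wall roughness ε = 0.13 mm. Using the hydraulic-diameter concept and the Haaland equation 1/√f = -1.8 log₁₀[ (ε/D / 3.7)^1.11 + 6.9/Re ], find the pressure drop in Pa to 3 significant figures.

Hydraulic diameter D_h = 4A/P = D_o - D_i = 0.15 - 0.102 = 0.048 m.
Re = ρVD_h/μ = 991·8.16·0.048/0.00106 = 3.662e+05.
ε/D_h = 0.00013/0.048 = 0.00271; Haaland gives 1/√f = -1.8 log₁₀[0.000331+1.88e-05] = 6.221, so f = 0.02584.
ΔP = f(L/D_h)(ρV²/2) = 0.02584·4.77/0.048·3.299e+04 = 8.471e+04 Pa.

ΔP ≈ 84700 Pa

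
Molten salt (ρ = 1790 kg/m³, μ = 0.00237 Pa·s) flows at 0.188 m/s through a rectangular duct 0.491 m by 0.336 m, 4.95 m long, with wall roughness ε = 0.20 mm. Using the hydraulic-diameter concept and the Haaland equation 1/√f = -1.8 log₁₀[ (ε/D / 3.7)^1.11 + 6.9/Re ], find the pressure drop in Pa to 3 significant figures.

ΔP ≈ 8.56 Pa

Hydraulic diameter D_h = 4A/P = 4·(0.491·0.336)/(2·(0.491+0.336)) = 0.6599/1.654 = 0.399 m.
Re = ρVD_h/μ = 1790·0.188·0.399/0.00237 = 5.665e+04.
ε/D_h = 0.0002/0.399 = 0.000501; Haaland gives 1/√f = -1.8 log₁₀[5.09e-05+0.000122] = 6.773, so f = 0.0218.
ΔP = f(L/D_h)(ρV²/2) = 0.0218·4.95/0.399·31.63 = 8.555 Pa.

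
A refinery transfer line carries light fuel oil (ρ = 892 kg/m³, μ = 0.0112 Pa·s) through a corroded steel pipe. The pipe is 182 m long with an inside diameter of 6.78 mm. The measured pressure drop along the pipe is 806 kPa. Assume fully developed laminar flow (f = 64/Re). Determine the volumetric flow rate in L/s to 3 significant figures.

For laminar flow, f = 64/Re with Re = ρVD/μ, so Darcy-Weisbach reduces to ΔP = 32μLV/D². Solving for V: V = ΔP·D²/(32μL) = 8.06e+05·(0.00678)²/(32·0.0112·182) = 0.568 m/s.
Check: Re = ρVD/μ = 892·0.568·0.00678/0.0112 = 306.7 < 2300, so the laminar assumption holds.
Q = V·A = 0.568·(π/4·0.00678²) = 2.051e-05 m³/s = 0.0205 L/s.

Q ≈ 0.0205 L/s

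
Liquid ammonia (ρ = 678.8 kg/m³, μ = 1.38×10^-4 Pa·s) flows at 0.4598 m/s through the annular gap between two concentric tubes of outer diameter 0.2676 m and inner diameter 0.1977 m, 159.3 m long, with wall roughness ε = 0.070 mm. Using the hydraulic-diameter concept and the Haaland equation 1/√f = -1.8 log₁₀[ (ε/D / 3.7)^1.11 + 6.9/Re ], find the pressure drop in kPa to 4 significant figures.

ΔP ≈ 3.469 kPa

Hydraulic diameter D_h = 4A/P = D_o - D_i = 0.2676 - 0.1977 = 0.0699 m.
Re = ρVD_h/μ = 678.8·0.4598·0.0699/0.000138 = 1.581e+05.
ε/D_h = 7e-05/0.0699 = 0.001; Haaland gives 1/√f = -1.8 log₁₀[0.00011+4.36e-05] = 6.866, so f = 0.02121.
ΔP = f(L/D_h)(ρV²/2) = 0.02121·159.3/0.0699·71.75 = 3469 Pa.
ΔP = 3.469 kPa.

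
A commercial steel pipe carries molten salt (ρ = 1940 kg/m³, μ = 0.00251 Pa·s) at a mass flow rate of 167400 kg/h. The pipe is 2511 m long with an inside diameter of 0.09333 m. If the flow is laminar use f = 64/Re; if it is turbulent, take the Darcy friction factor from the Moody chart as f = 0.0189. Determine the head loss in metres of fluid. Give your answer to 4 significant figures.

h_f ≈ 318.1 m

ṁ = 167400 kg/h = 167400/3600 = 46.5 kg/s.
A = πD²/4 = π(0.09333)²/4 = 0.006841 m²; mean velocity V = ṁ/(ρA) = 46.5/(1940 · 0.006841) = 3.504 m/s.
Reynolds number Re = ρVD/μ = 1940 · 3.504 · 0.09333 / 0.00251 = 2.527e+05.
Re > 4000 → turbulent; use the Moody-chart value f = 0.0189.
Darcy-Weisbach: ΔP = f(L/D)(ρV²/2) = 0.0189·(2511/0.09333)·(1940·3.504²/2) = 0.0189·2.69e+04·1.191e+04 = 6.055e+06 Pa.
Head loss h_f = ΔP/(ρg) = 6.055e+06/(1940·9.81) = 318.1 m.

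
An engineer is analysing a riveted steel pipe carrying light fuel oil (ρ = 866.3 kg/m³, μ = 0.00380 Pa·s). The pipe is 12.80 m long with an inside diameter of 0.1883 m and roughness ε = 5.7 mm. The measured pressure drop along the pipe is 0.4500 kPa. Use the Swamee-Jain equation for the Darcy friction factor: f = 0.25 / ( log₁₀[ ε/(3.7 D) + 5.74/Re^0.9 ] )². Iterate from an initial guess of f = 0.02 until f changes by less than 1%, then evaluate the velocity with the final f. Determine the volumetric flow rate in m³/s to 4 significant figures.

Rearranging Darcy-Weisbach: V = √(2·ΔP·D/(f·L·ρ)). With ε/D = 0.0057/0.1883 = 0.0303, iterate starting from f = 0.02:
  f = 0.02 → V = √(2·450·0.1883/(0.02·12.8·866.3)) = 0.8742 m/s; Re = ρVD/μ = 3.753e+04; f → 0.05866
  f = 0.05866 → V = 0.5104 m/s; Re = 2.191e+04; f → 0.05943
  f = 0.05943 → V = 0.5071 m/s; Re = 2.177e+04; f → 0.05945
Converged (Δf/f < 1%). With the final f = 0.05945: V = √(2·450·0.1883/(0.05945·12.8·866.3)) = 0.507 m/s.
Q = V·A = 0.507·(π/4·0.1883²) = 0.01412 m³/s = 0.01412 m³/s.

Q ≈ 0.01412 m³/s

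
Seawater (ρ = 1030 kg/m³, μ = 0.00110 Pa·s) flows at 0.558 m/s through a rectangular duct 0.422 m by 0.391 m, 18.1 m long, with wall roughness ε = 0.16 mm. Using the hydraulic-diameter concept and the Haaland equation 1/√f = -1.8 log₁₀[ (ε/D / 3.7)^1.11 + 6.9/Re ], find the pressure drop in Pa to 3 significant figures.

Hydraulic diameter D_h = 4A/P = 4·(0.422·0.391)/(2·(0.422+0.391)) = 0.66/1.626 = 0.4059 m.
Re = ρVD_h/μ = 1030·0.558·0.4059/0.0011 = 2.121e+05.
ε/D_h = 0.00016/0.4059 = 0.000394; Haaland gives 1/√f = -1.8 log₁₀[3.9e-05+3.25e-05] = 7.462, so f = 0.01796.
ΔP = f(L/D_h)(ρV²/2) = 0.01796·18.1/0.4059·160.4 = 128.4 Pa.

ΔP ≈ 128 Pa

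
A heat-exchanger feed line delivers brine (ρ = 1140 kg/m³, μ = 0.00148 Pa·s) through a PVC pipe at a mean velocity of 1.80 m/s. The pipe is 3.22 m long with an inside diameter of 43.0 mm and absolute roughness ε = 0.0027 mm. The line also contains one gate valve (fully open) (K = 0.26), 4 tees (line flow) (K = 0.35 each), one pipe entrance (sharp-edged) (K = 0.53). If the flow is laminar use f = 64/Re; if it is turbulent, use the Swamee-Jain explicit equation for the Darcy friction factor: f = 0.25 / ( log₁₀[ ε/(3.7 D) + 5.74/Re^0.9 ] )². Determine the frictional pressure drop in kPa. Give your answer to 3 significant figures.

ΔP ≈ 6.84 kPa

Reynolds number Re = ρVD/μ = 1140 · 1.8 · 0.043 / 0.00148 = 5.962e+04.
Re > 4000 → turbulent. Relative roughness ε/D = 2.7e-06/0.043 = 6.28e-05. Swamee-Jain: f = 0.25/(log₁₀[6.28e-05/3.7 + 5.74/5.962e+04^0.9])² = 0.25/(log₁₀[1.7e-05 + 0.000289])² = 0.25/(-3.514)² = 0.02024.
Total minor-loss coefficient ΣK = 1·0.26 + 4·0.35 + 1·0.53 = 2.19.
ΔP = [f·L/D + ΣK]·(ρV²/2) = [0.02024·3.22/0.043 + 2.19]·(1140·1.8²/2) = [1.516 + 2.19]·1847 = 6844 Pa.
ΔP = 6844 Pa = 6.84 kPa.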